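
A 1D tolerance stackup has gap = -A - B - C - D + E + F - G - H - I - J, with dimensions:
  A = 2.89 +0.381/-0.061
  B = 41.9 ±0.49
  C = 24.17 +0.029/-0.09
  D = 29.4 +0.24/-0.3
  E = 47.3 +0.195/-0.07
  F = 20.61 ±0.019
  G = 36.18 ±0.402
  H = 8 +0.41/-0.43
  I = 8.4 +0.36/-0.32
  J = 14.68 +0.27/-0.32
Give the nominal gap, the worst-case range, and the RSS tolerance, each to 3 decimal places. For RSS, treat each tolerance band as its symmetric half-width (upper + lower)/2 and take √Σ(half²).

nominal=-97.710 wc=[-100.381,-95.083] rss=0.961

Stack each dimension's contribution:
  -A: nom -2.890 → Σnom=-2.890; wc +0.061/-0.381 → slack +0.061/-0.381; half-tol=0.221, Σhalf²=0.048841
  -B: nom -41.900 → Σnom=-44.790; wc +0.490/-0.490 → slack +0.551/-0.871; half-tol=0.490, Σhalf²=0.288941
  -C: nom -24.170 → Σnom=-68.960; wc +0.090/-0.029 → slack +0.641/-0.900; half-tol=0.059, Σhalf²=0.292481
  -D: nom -29.400 → Σnom=-98.360; wc +0.300/-0.240 → slack +0.941/-1.140; half-tol=0.270, Σhalf²=0.365381
  +E: nom +47.300 → Σnom=-51.060; wc +0.195/-0.070 → slack +1.136/-1.210; half-tol=0.133, Σhalf²=0.382938
  +F: nom +20.610 → Σnom=-30.450; wc +0.019/-0.019 → slack +1.155/-1.229; half-tol=0.019, Σhalf²=0.383299
  -G: nom -36.180 → Σnom=-66.630; wc +0.402/-0.402 → slack +1.557/-1.631; half-tol=0.402, Σhalf²=0.544903
  -H: nom -8.000 → Σnom=-74.630; wc +0.430/-0.410 → slack +1.987/-2.041; half-tol=0.420, Σhalf²=0.721303
  -I: nom -8.400 → Σnom=-83.030; wc +0.320/-0.360 → slack +2.307/-2.401; half-tol=0.340, Σhalf²=0.836903
  -J: nom -14.680 → Σnom=-97.710; wc +0.320/-0.270 → slack +2.627/-2.671; half-tol=0.295, Σhalf²=0.923928
Nominal = -97.710. Worst-case = [-97.710 - 2.671, -97.710 + 2.627] = [-100.381, -95.083]. RSS = √0.923928 = 0.961.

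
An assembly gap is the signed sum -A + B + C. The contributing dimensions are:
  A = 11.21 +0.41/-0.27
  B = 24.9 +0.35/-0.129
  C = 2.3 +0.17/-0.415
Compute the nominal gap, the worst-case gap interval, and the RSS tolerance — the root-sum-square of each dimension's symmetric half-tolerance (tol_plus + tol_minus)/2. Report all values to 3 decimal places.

nominal=15.990 wc=[15.036,16.780] rss=0.508

Stack each dimension's contribution:
  -A: nom -11.210 → Σnom=-11.210; wc +0.270/-0.410 → slack +0.270/-0.410; half-tol=0.340, Σhalf²=0.115600
  +B: nom +24.900 → Σnom=13.690; wc +0.350/-0.129 → slack +0.620/-0.539; half-tol=0.239, Σhalf²=0.172960
  +C: nom +2.300 → Σnom=15.990; wc +0.170/-0.415 → slack +0.790/-0.954; half-tol=0.292, Σhalf²=0.258516
Nominal = 15.990. Worst-case = [15.990 - 0.954, 15.990 + 0.790] = [15.036, 16.780]. RSS = √0.258516 = 0.508.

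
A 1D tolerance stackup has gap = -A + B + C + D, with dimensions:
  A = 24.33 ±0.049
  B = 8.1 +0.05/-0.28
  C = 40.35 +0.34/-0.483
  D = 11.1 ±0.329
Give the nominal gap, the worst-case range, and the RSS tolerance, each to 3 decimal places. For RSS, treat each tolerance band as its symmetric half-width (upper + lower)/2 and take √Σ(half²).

Stack each dimension's contribution:
  -A: nom -24.330 → Σnom=-24.330; wc +0.049/-0.049 → slack +0.049/-0.049; half-tol=0.049, Σhalf²=0.002401
  +B: nom +8.100 → Σnom=-16.230; wc +0.050/-0.280 → slack +0.099/-0.329; half-tol=0.165, Σhalf²=0.029626
  +C: nom +40.350 → Σnom=24.120; wc +0.340/-0.483 → slack +0.439/-0.812; half-tol=0.411, Σhalf²=0.198958
  +D: nom +11.100 → Σnom=35.220; wc +0.329/-0.329 → slack +0.768/-1.141; half-tol=0.329, Σhalf²=0.307199
Nominal = 35.220. Worst-case = [35.220 - 1.141, 35.220 + 0.768] = [34.079, 35.988]. RSS = √0.307199 = 0.554.

nominal=35.220 wc=[34.079,35.988] rss=0.554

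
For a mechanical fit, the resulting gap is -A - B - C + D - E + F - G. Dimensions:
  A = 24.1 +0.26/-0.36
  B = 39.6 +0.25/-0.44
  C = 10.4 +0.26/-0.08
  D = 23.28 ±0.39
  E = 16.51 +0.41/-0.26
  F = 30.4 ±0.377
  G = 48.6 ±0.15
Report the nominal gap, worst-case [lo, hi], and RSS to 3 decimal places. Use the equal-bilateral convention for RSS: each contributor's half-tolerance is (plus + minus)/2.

nominal=-85.530 wc=[-87.627,-83.473] rss=0.820

Stack each dimension's contribution:
  -A: nom -24.100 → Σnom=-24.100; wc +0.360/-0.260 → slack +0.360/-0.260; half-tol=0.310, Σhalf²=0.096100
  -B: nom -39.600 → Σnom=-63.700; wc +0.440/-0.250 → slack +0.800/-0.510; half-tol=0.345, Σhalf²=0.215125
  -C: nom -10.400 → Σnom=-74.100; wc +0.080/-0.260 → slack +0.880/-0.770; half-tol=0.170, Σhalf²=0.244025
  +D: nom +23.280 → Σnom=-50.820; wc +0.390/-0.390 → slack +1.270/-1.160; half-tol=0.390, Σhalf²=0.396125
  -E: nom -16.510 → Σnom=-67.330; wc +0.260/-0.410 → slack +1.530/-1.570; half-tol=0.335, Σhalf²=0.508350
  +F: nom +30.400 → Σnom=-36.930; wc +0.377/-0.377 → slack +1.907/-1.947; half-tol=0.377, Σhalf²=0.650479
  -G: nom -48.600 → Σnom=-85.530; wc +0.150/-0.150 → slack +2.057/-2.097; half-tol=0.150, Σhalf²=0.672979
Nominal = -85.530. Worst-case = [-85.530 - 2.097, -85.530 + 2.057] = [-87.627, -83.473]. RSS = √0.672979 = 0.820.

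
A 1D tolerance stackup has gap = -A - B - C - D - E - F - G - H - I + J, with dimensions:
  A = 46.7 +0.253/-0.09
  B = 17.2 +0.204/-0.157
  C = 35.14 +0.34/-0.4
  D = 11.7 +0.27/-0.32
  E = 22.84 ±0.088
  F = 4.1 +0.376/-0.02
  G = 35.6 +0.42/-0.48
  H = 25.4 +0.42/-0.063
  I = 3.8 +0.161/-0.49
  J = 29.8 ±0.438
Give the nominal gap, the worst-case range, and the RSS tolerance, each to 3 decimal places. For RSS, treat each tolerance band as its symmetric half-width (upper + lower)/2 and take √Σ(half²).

Stack each dimension's contribution:
  -A: nom -46.700 → Σnom=-46.700; wc +0.090/-0.253 → slack +0.090/-0.253; half-tol=0.171, Σhalf²=0.029412
  -B: nom -17.200 → Σnom=-63.900; wc +0.157/-0.204 → slack +0.247/-0.457; half-tol=0.180, Σhalf²=0.061992
  -C: nom -35.140 → Σnom=-99.040; wc +0.400/-0.340 → slack +0.647/-0.797; half-tol=0.370, Σhalf²=0.198892
  -D: nom -11.700 → Σnom=-110.740; wc +0.320/-0.270 → slack +0.967/-1.067; half-tol=0.295, Σhalf²=0.285917
  -E: nom -22.840 → Σnom=-133.580; wc +0.088/-0.088 → slack +1.055/-1.155; half-tol=0.088, Σhalf²=0.293661
  -F: nom -4.100 → Σnom=-137.680; wc +0.020/-0.376 → slack +1.075/-1.531; half-tol=0.198, Σhalf²=0.332865
  -G: nom -35.600 → Σnom=-173.280; wc +0.480/-0.420 → slack +1.555/-1.951; half-tol=0.450, Σhalf²=0.535365
  -H: nom -25.400 → Σnom=-198.680; wc +0.063/-0.420 → slack +1.618/-2.371; half-tol=0.241, Σhalf²=0.593688
  -I: nom -3.800 → Σnom=-202.480; wc +0.490/-0.161 → slack +2.108/-2.532; half-tol=0.326, Σhalf²=0.699638
  +J: nom +29.800 → Σnom=-172.680; wc +0.438/-0.438 → slack +2.546/-2.970; half-tol=0.438, Σhalf²=0.891482
Nominal = -172.680. Worst-case = [-172.680 - 2.970, -172.680 + 2.546] = [-175.650, -170.134]. RSS = √0.891482 = 0.944.

nominal=-172.680 wc=[-175.650,-170.134] rss=0.944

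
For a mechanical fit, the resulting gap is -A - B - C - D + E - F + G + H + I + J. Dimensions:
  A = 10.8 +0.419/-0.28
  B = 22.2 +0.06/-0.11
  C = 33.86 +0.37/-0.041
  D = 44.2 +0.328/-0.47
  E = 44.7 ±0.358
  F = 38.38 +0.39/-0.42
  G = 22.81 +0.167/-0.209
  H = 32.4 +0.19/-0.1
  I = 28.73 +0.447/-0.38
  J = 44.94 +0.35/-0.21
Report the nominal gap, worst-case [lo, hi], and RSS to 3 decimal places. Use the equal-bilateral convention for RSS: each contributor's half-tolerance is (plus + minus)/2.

nominal=24.140 wc=[21.316,26.973] rss=0.964

Stack each dimension's contribution:
  -A: nom -10.800 → Σnom=-10.800; wc +0.280/-0.419 → slack +0.280/-0.419; half-tol=0.350, Σhalf²=0.122150
  -B: nom -22.200 → Σnom=-33.000; wc +0.110/-0.060 → slack +0.390/-0.479; half-tol=0.085, Σhalf²=0.129375
  -C: nom -33.860 → Σnom=-66.860; wc +0.041/-0.370 → slack +0.431/-0.849; half-tol=0.205, Σhalf²=0.171606
  -D: nom -44.200 → Σnom=-111.060; wc +0.470/-0.328 → slack +0.901/-1.177; half-tol=0.399, Σhalf²=0.330807
  +E: nom +44.700 → Σnom=-66.360; wc +0.358/-0.358 → slack +1.259/-1.535; half-tol=0.358, Σhalf²=0.458971
  -F: nom -38.380 → Σnom=-104.740; wc +0.420/-0.390 → slack +1.679/-1.925; half-tol=0.405, Σhalf²=0.622996
  +G: nom +22.810 → Σnom=-81.930; wc +0.167/-0.209 → slack +1.846/-2.134; half-tol=0.188, Σhalf²=0.658340
  +H: nom +32.400 → Σnom=-49.530; wc +0.190/-0.100 → slack +2.036/-2.234; half-tol=0.145, Σhalf²=0.679365
  +I: nom +28.730 → Σnom=-20.800; wc +0.447/-0.380 → slack +2.483/-2.614; half-tol=0.413, Σhalf²=0.850347
  +J: nom +44.940 → Σnom=24.140; wc +0.350/-0.210 → slack +2.833/-2.824; half-tol=0.280, Σhalf²=0.928747
Nominal = 24.140. Worst-case = [24.140 - 2.824, 24.140 + 2.833] = [21.316, 26.973]. RSS = √0.928747 = 0.964.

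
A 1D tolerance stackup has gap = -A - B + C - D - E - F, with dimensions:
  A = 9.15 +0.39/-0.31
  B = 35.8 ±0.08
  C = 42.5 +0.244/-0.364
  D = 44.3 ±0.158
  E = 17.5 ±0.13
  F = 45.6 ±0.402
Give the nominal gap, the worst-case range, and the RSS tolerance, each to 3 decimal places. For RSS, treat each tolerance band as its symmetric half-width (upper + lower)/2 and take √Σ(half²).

nominal=-109.850 wc=[-111.374,-108.526] rss=0.652

Stack each dimension's contribution:
  -A: nom -9.150 → Σnom=-9.150; wc +0.310/-0.390 → slack +0.310/-0.390; half-tol=0.350, Σhalf²=0.122500
  -B: nom -35.800 → Σnom=-44.950; wc +0.080/-0.080 → slack +0.390/-0.470; half-tol=0.080, Σhalf²=0.128900
  +C: nom +42.500 → Σnom=-2.450; wc +0.244/-0.364 → slack +0.634/-0.834; half-tol=0.304, Σhalf²=0.221316
  -D: nom -44.300 → Σnom=-46.750; wc +0.158/-0.158 → slack +0.792/-0.992; half-tol=0.158, Σhalf²=0.246280
  -E: nom -17.500 → Σnom=-64.250; wc +0.130/-0.130 → slack +0.922/-1.122; half-tol=0.130, Σhalf²=0.263180
  -F: nom -45.600 → Σnom=-109.850; wc +0.402/-0.402 → slack +1.324/-1.524; half-tol=0.402, Σhalf²=0.424784
Nominal = -109.850. Worst-case = [-109.850 - 1.524, -109.850 + 1.324] = [-111.374, -108.526]. RSS = √0.424784 = 0.652.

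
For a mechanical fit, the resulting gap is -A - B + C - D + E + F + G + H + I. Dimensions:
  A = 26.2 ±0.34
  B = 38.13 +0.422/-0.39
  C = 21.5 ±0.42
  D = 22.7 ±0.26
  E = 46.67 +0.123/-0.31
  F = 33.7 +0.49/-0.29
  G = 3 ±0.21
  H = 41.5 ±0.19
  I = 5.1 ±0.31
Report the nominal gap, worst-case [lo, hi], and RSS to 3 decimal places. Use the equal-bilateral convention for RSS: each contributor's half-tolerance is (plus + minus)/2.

nominal=64.440 wc=[61.688,67.173] rss=0.949

Stack each dimension's contribution:
  -A: nom -26.200 → Σnom=-26.200; wc +0.340/-0.340 → slack +0.340/-0.340; half-tol=0.340, Σhalf²=0.115600
  -B: nom -38.130 → Σnom=-64.330; wc +0.390/-0.422 → slack +0.730/-0.762; half-tol=0.406, Σhalf²=0.280436
  +C: nom +21.500 → Σnom=-42.830; wc +0.420/-0.420 → slack +1.150/-1.182; half-tol=0.420, Σhalf²=0.456836
  -D: nom -22.700 → Σnom=-65.530; wc +0.260/-0.260 → slack +1.410/-1.442; half-tol=0.260, Σhalf²=0.524436
  +E: nom +46.670 → Σnom=-18.860; wc +0.123/-0.310 → slack +1.533/-1.752; half-tol=0.216, Σhalf²=0.571308
  +F: nom +33.700 → Σnom=14.840; wc +0.490/-0.290 → slack +2.023/-2.042; half-tol=0.390, Σhalf²=0.723408
  +G: nom +3.000 → Σnom=17.840; wc +0.210/-0.210 → slack +2.233/-2.252; half-tol=0.210, Σhalf²=0.767508
  +H: nom +41.500 → Σnom=59.340; wc +0.190/-0.190 → slack +2.423/-2.442; half-tol=0.190, Σhalf²=0.803608
  +I: nom +5.100 → Σnom=64.440; wc +0.310/-0.310 → slack +2.733/-2.752; half-tol=0.310, Σhalf²=0.899708
Nominal = 64.440. Worst-case = [64.440 - 2.752, 64.440 + 2.733] = [61.688, 67.173]. RSS = √0.899708 = 0.949.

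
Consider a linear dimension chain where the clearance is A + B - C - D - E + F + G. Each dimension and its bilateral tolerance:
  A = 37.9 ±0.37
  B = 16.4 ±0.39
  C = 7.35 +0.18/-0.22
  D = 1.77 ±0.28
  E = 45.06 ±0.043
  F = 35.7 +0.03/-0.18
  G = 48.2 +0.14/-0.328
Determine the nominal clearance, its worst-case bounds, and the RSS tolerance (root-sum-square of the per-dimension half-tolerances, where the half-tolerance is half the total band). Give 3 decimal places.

Stack each dimension's contribution:
  +A: nom +37.900 → Σnom=37.900; wc +0.370/-0.370 → slack +0.370/-0.370; half-tol=0.370, Σhalf²=0.136900
  +B: nom +16.400 → Σnom=54.300; wc +0.390/-0.390 → slack +0.760/-0.760; half-tol=0.390, Σhalf²=0.289000
  -C: nom -7.350 → Σnom=46.950; wc +0.220/-0.180 → slack +0.980/-0.940; half-tol=0.200, Σhalf²=0.329000
  -D: nom -1.770 → Σnom=45.180; wc +0.280/-0.280 → slack +1.260/-1.220; half-tol=0.280, Σhalf²=0.407400
  -E: nom -45.060 → Σnom=0.120; wc +0.043/-0.043 → slack +1.303/-1.263; half-tol=0.043, Σhalf²=0.409249
  +F: nom +35.700 → Σnom=35.820; wc +0.030/-0.180 → slack +1.333/-1.443; half-tol=0.105, Σhalf²=0.420274
  +G: nom +48.200 → Σnom=84.020; wc +0.140/-0.328 → slack +1.473/-1.771; half-tol=0.234, Σhalf²=0.475030
Nominal = 84.020. Worst-case = [84.020 - 1.771, 84.020 + 1.473] = [82.249, 85.493]. RSS = √0.475030 = 0.689.

nominal=84.020 wc=[82.249,85.493] rss=0.689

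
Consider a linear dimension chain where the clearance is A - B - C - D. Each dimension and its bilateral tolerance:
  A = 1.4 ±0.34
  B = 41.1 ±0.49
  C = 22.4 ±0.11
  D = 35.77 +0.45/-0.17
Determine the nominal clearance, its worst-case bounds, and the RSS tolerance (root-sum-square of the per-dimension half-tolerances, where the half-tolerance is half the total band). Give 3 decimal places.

nominal=-97.870 wc=[-99.260,-96.760] rss=0.681

Stack each dimension's contribution:
  +A: nom +1.400 → Σnom=1.400; wc +0.340/-0.340 → slack +0.340/-0.340; half-tol=0.340, Σhalf²=0.115600
  -B: nom -41.100 → Σnom=-39.700; wc +0.490/-0.490 → slack +0.830/-0.830; half-tol=0.490, Σhalf²=0.355700
  -C: nom -22.400 → Σnom=-62.100; wc +0.110/-0.110 → slack +0.940/-0.940; half-tol=0.110, Σhalf²=0.367800
  -D: nom -35.770 → Σnom=-97.870; wc +0.170/-0.450 → slack +1.110/-1.390; half-tol=0.310, Σhalf²=0.463900
Nominal = -97.870. Worst-case = [-97.870 - 1.390, -97.870 + 1.110] = [-99.260, -96.760]. RSS = √0.463900 = 0.681.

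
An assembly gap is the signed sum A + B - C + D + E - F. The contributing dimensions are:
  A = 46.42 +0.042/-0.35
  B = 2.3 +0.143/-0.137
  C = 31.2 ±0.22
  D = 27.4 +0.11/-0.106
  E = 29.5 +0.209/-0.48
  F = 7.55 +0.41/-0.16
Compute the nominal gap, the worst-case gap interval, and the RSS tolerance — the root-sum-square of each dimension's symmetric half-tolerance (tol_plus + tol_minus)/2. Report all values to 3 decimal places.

Stack each dimension's contribution:
  +A: nom +46.420 → Σnom=46.420; wc +0.042/-0.350 → slack +0.042/-0.350; half-tol=0.196, Σhalf²=0.038416
  +B: nom +2.300 → Σnom=48.720; wc +0.143/-0.137 → slack +0.185/-0.487; half-tol=0.140, Σhalf²=0.058016
  -C: nom -31.200 → Σnom=17.520; wc +0.220/-0.220 → slack +0.405/-0.707; half-tol=0.220, Σhalf²=0.106416
  +D: nom +27.400 → Σnom=44.920; wc +0.110/-0.106 → slack +0.515/-0.813; half-tol=0.108, Σhalf²=0.118080
  +E: nom +29.500 → Σnom=74.420; wc +0.209/-0.480 → slack +0.724/-1.293; half-tol=0.344, Σhalf²=0.236760
  -F: nom -7.550 → Σnom=66.870; wc +0.160/-0.410 → slack +0.884/-1.703; half-tol=0.285, Σhalf²=0.317985
Nominal = 66.870. Worst-case = [66.870 - 1.703, 66.870 + 0.884] = [65.167, 67.754]. RSS = √0.317985 = 0.564.

nominal=66.870 wc=[65.167,67.754] rss=0.564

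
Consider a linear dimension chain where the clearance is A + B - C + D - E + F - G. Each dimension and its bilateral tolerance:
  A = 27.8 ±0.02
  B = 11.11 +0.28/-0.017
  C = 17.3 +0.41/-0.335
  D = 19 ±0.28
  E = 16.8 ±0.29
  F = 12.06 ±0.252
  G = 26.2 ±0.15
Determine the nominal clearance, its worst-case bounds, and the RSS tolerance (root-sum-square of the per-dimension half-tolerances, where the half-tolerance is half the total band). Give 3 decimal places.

Stack each dimension's contribution:
  +A: nom +27.800 → Σnom=27.800; wc +0.020/-0.020 → slack +0.020/-0.020; half-tol=0.020, Σhalf²=0.000400
  +B: nom +11.110 → Σnom=38.910; wc +0.280/-0.017 → slack +0.300/-0.037; half-tol=0.149, Σhalf²=0.022452
  -C: nom -17.300 → Σnom=21.610; wc +0.335/-0.410 → slack +0.635/-0.447; half-tol=0.372, Σhalf²=0.161209
  +D: nom +19.000 → Σnom=40.610; wc +0.280/-0.280 → slack +0.915/-0.727; half-tol=0.280, Σhalf²=0.239609
  -E: nom -16.800 → Σnom=23.810; wc +0.290/-0.290 → slack +1.205/-1.017; half-tol=0.290, Σhalf²=0.323709
  +F: nom +12.060 → Σnom=35.870; wc +0.252/-0.252 → slack +1.457/-1.269; half-tol=0.252, Σhalf²=0.387213
  -G: nom -26.200 → Σnom=9.670; wc +0.150/-0.150 → slack +1.607/-1.419; half-tol=0.150, Σhalf²=0.409713
Nominal = 9.670. Worst-case = [9.670 - 1.419, 9.670 + 1.607] = [8.251, 11.277]. RSS = √0.409713 = 0.640.

nominal=9.670 wc=[8.251,11.277] rss=0.640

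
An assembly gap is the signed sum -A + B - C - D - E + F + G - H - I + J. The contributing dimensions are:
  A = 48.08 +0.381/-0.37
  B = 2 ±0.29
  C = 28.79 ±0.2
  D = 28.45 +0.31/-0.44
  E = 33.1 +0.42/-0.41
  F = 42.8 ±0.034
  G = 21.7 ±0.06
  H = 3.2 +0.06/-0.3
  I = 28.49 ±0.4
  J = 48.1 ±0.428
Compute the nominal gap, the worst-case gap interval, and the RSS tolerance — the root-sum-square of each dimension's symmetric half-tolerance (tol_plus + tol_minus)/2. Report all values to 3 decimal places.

nominal=-55.510 wc=[-58.093,-52.578] rss=0.979

Stack each dimension's contribution:
  -A: nom -48.080 → Σnom=-48.080; wc +0.370/-0.381 → slack +0.370/-0.381; half-tol=0.376, Σhalf²=0.141000
  +B: nom +2.000 → Σnom=-46.080; wc +0.290/-0.290 → slack +0.660/-0.671; half-tol=0.290, Σhalf²=0.225100
  -C: nom -28.790 → Σnom=-74.870; wc +0.200/-0.200 → slack +0.860/-0.871; half-tol=0.200, Σhalf²=0.265100
  -D: nom -28.450 → Σnom=-103.320; wc +0.440/-0.310 → slack +1.300/-1.181; half-tol=0.375, Σhalf²=0.405725
  -E: nom -33.100 → Σnom=-136.420; wc +0.410/-0.420 → slack +1.710/-1.601; half-tol=0.415, Σhalf²=0.577950
  +F: nom +42.800 → Σnom=-93.620; wc +0.034/-0.034 → slack +1.744/-1.635; half-tol=0.034, Σhalf²=0.579106
  +G: nom +21.700 → Σnom=-71.920; wc +0.060/-0.060 → slack +1.804/-1.695; half-tol=0.060, Σhalf²=0.582706
  -H: nom -3.200 → Σnom=-75.120; wc +0.300/-0.060 → slack +2.104/-1.755; half-tol=0.180, Σhalf²=0.615106
  -I: nom -28.490 → Σnom=-103.610; wc +0.400/-0.400 → slack +2.504/-2.155; half-tol=0.400, Σhalf²=0.775106
  +J: nom +48.100 → Σnom=-55.510; wc +0.428/-0.428 → slack +2.932/-2.583; half-tol=0.428, Σhalf²=0.958290
Nominal = -55.510. Worst-case = [-55.510 - 2.583, -55.510 + 2.932] = [-58.093, -52.578]. RSS = √0.958290 = 0.979.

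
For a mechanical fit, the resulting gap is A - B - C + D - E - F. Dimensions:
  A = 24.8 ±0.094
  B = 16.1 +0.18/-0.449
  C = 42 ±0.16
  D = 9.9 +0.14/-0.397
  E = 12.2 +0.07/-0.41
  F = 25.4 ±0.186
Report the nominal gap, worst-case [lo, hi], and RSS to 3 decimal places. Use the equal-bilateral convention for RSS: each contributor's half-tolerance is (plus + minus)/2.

nominal=-61.000 wc=[-62.087,-59.561] rss=0.546

Stack each dimension's contribution:
  +A: nom +24.800 → Σnom=24.800; wc +0.094/-0.094 → slack +0.094/-0.094; half-tol=0.094, Σhalf²=0.008836
  -B: nom -16.100 → Σnom=8.700; wc +0.449/-0.180 → slack +0.543/-0.274; half-tol=0.315, Σhalf²=0.107746
  -C: nom -42.000 → Σnom=-33.300; wc +0.160/-0.160 → slack +0.703/-0.434; half-tol=0.160, Σhalf²=0.133346
  +D: nom +9.900 → Σnom=-23.400; wc +0.140/-0.397 → slack +0.843/-0.831; half-tol=0.269, Σhalf²=0.205439
  -E: nom -12.200 → Σnom=-35.600; wc +0.410/-0.070 → slack +1.253/-0.901; half-tol=0.240, Σhalf²=0.263039
  -F: nom -25.400 → Σnom=-61.000; wc +0.186/-0.186 → slack +1.439/-1.087; half-tol=0.186, Σhalf²=0.297635
Nominal = -61.000. Worst-case = [-61.000 - 1.087, -61.000 + 1.439] = [-62.087, -59.561]. RSS = √0.297635 = 0.546.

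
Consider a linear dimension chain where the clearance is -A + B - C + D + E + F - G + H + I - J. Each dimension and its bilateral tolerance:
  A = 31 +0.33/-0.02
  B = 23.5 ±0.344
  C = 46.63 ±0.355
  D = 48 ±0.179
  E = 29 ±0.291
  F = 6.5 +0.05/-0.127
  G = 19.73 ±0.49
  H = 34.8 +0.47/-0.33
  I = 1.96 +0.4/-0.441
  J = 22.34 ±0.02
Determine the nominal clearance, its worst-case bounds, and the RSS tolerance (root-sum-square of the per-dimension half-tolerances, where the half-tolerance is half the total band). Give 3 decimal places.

Stack each dimension's contribution:
  -A: nom -31.000 → Σnom=-31.000; wc +0.020/-0.330 → slack +0.020/-0.330; half-tol=0.175, Σhalf²=0.030625
  +B: nom +23.500 → Σnom=-7.500; wc +0.344/-0.344 → slack +0.364/-0.674; half-tol=0.344, Σhalf²=0.148961
  -C: nom -46.630 → Σnom=-54.130; wc +0.355/-0.355 → slack +0.719/-1.029; half-tol=0.355, Σhalf²=0.274986
  +D: nom +48.000 → Σnom=-6.130; wc +0.179/-0.179 → slack +0.898/-1.208; half-tol=0.179, Σhalf²=0.307027
  +E: nom +29.000 → Σnom=22.870; wc +0.291/-0.291 → slack +1.189/-1.499; half-tol=0.291, Σhalf²=0.391708
  +F: nom +6.500 → Σnom=29.370; wc +0.050/-0.127 → slack +1.239/-1.626; half-tol=0.088, Σhalf²=0.399540
  -G: nom -19.730 → Σnom=9.640; wc +0.490/-0.490 → slack +1.729/-2.116; half-tol=0.490, Σhalf²=0.639640
  +H: nom +34.800 → Σnom=44.440; wc +0.470/-0.330 → slack +2.199/-2.446; half-tol=0.400, Σhalf²=0.799640
  +I: nom +1.960 → Σnom=46.400; wc +0.400/-0.441 → slack +2.599/-2.887; half-tol=0.420, Σhalf²=0.976460
  -J: nom -22.340 → Σnom=24.060; wc +0.020/-0.020 → slack +2.619/-2.907; half-tol=0.020, Σhalf²=0.976860
Nominal = 24.060. Worst-case = [24.060 - 2.907, 24.060 + 2.619] = [21.153, 26.679]. RSS = √0.976860 = 0.988.

nominal=24.060 wc=[21.153,26.679] rss=0.988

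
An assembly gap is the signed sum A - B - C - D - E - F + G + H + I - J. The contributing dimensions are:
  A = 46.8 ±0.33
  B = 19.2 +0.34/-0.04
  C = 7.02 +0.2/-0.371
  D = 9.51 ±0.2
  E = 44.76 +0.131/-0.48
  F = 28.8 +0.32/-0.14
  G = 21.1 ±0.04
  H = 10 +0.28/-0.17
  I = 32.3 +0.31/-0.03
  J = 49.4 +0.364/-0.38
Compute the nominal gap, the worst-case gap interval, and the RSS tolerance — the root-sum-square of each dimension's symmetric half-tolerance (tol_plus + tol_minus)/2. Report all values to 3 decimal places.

Stack each dimension's contribution:
  +A: nom +46.800 → Σnom=46.800; wc +0.330/-0.330 → slack +0.330/-0.330; half-tol=0.330, Σhalf²=0.108900
  -B: nom -19.200 → Σnom=27.600; wc +0.040/-0.340 → slack +0.370/-0.670; half-tol=0.190, Σhalf²=0.145000
  -C: nom -7.020 → Σnom=20.580; wc +0.371/-0.200 → slack +0.741/-0.870; half-tol=0.285, Σhalf²=0.226510
  -D: nom -9.510 → Σnom=11.070; wc +0.200/-0.200 → slack +0.941/-1.070; half-tol=0.200, Σhalf²=0.266510
  -E: nom -44.760 → Σnom=-33.690; wc +0.480/-0.131 → slack +1.421/-1.201; half-tol=0.305, Σhalf²=0.359841
  -F: nom -28.800 → Σnom=-62.490; wc +0.140/-0.320 → slack +1.561/-1.521; half-tol=0.230, Σhalf²=0.412741
  +G: nom +21.100 → Σnom=-41.390; wc +0.040/-0.040 → slack +1.601/-1.561; half-tol=0.040, Σhalf²=0.414341
  +H: nom +10.000 → Σnom=-31.390; wc +0.280/-0.170 → slack +1.881/-1.731; half-tol=0.225, Σhalf²=0.464966
  +I: nom +32.300 → Σnom=0.910; wc +0.310/-0.030 → slack +2.191/-1.761; half-tol=0.170, Σhalf²=0.493866
  -J: nom -49.400 → Σnom=-48.490; wc +0.380/-0.364 → slack +2.571/-2.125; half-tol=0.372, Σhalf²=0.632250
Nominal = -48.490. Worst-case = [-48.490 - 2.125, -48.490 + 2.571] = [-50.615, -45.919]. RSS = √0.632250 = 0.795.

nominal=-48.490 wc=[-50.615,-45.919] rss=0.795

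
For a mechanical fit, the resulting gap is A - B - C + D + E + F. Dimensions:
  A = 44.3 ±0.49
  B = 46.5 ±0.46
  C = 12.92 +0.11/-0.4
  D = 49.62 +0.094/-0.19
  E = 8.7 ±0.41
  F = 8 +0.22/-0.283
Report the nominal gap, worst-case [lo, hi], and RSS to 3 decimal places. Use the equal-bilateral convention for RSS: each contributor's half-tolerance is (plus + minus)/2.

nominal=51.200 wc=[49.257,53.274] rss=0.876

Stack each dimension's contribution:
  +A: nom +44.300 → Σnom=44.300; wc +0.490/-0.490 → slack +0.490/-0.490; half-tol=0.490, Σhalf²=0.240100
  -B: nom -46.500 → Σnom=-2.200; wc +0.460/-0.460 → slack +0.950/-0.950; half-tol=0.460, Σhalf²=0.451700
  -C: nom -12.920 → Σnom=-15.120; wc +0.400/-0.110 → slack +1.350/-1.060; half-tol=0.255, Σhalf²=0.516725
  +D: nom +49.620 → Σnom=34.500; wc +0.094/-0.190 → slack +1.444/-1.250; half-tol=0.142, Σhalf²=0.536889
  +E: nom +8.700 → Σnom=43.200; wc +0.410/-0.410 → slack +1.854/-1.660; half-tol=0.410, Σhalf²=0.704989
  +F: nom +8.000 → Σnom=51.200; wc +0.220/-0.283 → slack +2.074/-1.943; half-tol=0.252, Σhalf²=0.768241
Nominal = 51.200. Worst-case = [51.200 - 1.943, 51.200 + 2.074] = [49.257, 53.274]. RSS = √0.768241 = 0.876.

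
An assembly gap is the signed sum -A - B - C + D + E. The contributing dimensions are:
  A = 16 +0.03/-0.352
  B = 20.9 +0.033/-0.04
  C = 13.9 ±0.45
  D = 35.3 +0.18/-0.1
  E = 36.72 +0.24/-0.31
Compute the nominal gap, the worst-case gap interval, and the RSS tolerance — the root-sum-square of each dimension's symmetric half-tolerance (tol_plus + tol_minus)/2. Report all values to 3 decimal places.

nominal=21.220 wc=[20.297,22.482] rss=0.579

Stack each dimension's contribution:
  -A: nom -16.000 → Σnom=-16.000; wc +0.352/-0.030 → slack +0.352/-0.030; half-tol=0.191, Σhalf²=0.036481
  -B: nom -20.900 → Σnom=-36.900; wc +0.040/-0.033 → slack +0.392/-0.063; half-tol=0.037, Σhalf²=0.037813
  -C: nom -13.900 → Σnom=-50.800; wc +0.450/-0.450 → slack +0.842/-0.513; half-tol=0.450, Σhalf²=0.240313
  +D: nom +35.300 → Σnom=-15.500; wc +0.180/-0.100 → slack +1.022/-0.613; half-tol=0.140, Σhalf²=0.259913
  +E: nom +36.720 → Σnom=21.220; wc +0.240/-0.310 → slack +1.262/-0.923; half-tol=0.275, Σhalf²=0.335538
Nominal = 21.220. Worst-case = [21.220 - 0.923, 21.220 + 1.262] = [20.297, 22.482]. RSS = √0.335538 = 0.579.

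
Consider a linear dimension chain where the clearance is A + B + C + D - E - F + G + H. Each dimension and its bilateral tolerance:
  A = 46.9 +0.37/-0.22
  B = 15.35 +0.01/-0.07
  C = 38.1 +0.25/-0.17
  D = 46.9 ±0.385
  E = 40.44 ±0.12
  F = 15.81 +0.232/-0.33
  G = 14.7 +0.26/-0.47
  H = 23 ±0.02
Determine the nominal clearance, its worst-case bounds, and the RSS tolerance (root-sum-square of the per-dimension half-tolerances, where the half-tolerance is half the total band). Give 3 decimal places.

Stack each dimension's contribution:
  +A: nom +46.900 → Σnom=46.900; wc +0.370/-0.220 → slack +0.370/-0.220; half-tol=0.295, Σhalf²=0.087025
  +B: nom +15.350 → Σnom=62.250; wc +0.010/-0.070 → slack +0.380/-0.290; half-tol=0.040, Σhalf²=0.088625
  +C: nom +38.100 → Σnom=100.350; wc +0.250/-0.170 → slack +0.630/-0.460; half-tol=0.210, Σhalf²=0.132725
  +D: nom +46.900 → Σnom=147.250; wc +0.385/-0.385 → slack +1.015/-0.845; half-tol=0.385, Σhalf²=0.280950
  -E: nom -40.440 → Σnom=106.810; wc +0.120/-0.120 → slack +1.135/-0.965; half-tol=0.120, Σhalf²=0.295350
  -F: nom -15.810 → Σnom=91.000; wc +0.330/-0.232 → slack +1.465/-1.197; half-tol=0.281, Σhalf²=0.374311
  +G: nom +14.700 → Σnom=105.700; wc +0.260/-0.470 → slack +1.725/-1.667; half-tol=0.365, Σhalf²=0.507536
  +H: nom +23.000 → Σnom=128.700; wc +0.020/-0.020 → slack +1.745/-1.687; half-tol=0.020, Σhalf²=0.507936
Nominal = 128.700. Worst-case = [128.700 - 1.687, 128.700 + 1.745] = [127.013, 130.445]. RSS = √0.507936 = 0.713.

nominal=128.700 wc=[127.013,130.445] rss=0.713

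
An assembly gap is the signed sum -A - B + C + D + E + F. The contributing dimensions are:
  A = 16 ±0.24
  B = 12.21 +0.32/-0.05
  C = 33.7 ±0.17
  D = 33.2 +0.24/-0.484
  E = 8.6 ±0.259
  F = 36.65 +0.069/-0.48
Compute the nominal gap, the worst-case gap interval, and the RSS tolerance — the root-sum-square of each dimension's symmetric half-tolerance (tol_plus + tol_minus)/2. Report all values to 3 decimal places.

Stack each dimension's contribution:
  -A: nom -16.000 → Σnom=-16.000; wc +0.240/-0.240 → slack +0.240/-0.240; half-tol=0.240, Σhalf²=0.057600
  -B: nom -12.210 → Σnom=-28.210; wc +0.050/-0.320 → slack +0.290/-0.560; half-tol=0.185, Σhalf²=0.091825
  +C: nom +33.700 → Σnom=5.490; wc +0.170/-0.170 → slack +0.460/-0.730; half-tol=0.170, Σhalf²=0.120725
  +D: nom +33.200 → Σnom=38.690; wc +0.240/-0.484 → slack +0.700/-1.214; half-tol=0.362, Σhalf²=0.251769
  +E: nom +8.600 → Σnom=47.290; wc +0.259/-0.259 → slack +0.959/-1.473; half-tol=0.259, Σhalf²=0.318850
  +F: nom +36.650 → Σnom=83.940; wc +0.069/-0.480 → slack +1.028/-1.953; half-tol=0.274, Σhalf²=0.394200
Nominal = 83.940. Worst-case = [83.940 - 1.953, 83.940 + 1.028] = [81.987, 84.968]. RSS = √0.394200 = 0.628.

nominal=83.940 wc=[81.987,84.968] rss=0.628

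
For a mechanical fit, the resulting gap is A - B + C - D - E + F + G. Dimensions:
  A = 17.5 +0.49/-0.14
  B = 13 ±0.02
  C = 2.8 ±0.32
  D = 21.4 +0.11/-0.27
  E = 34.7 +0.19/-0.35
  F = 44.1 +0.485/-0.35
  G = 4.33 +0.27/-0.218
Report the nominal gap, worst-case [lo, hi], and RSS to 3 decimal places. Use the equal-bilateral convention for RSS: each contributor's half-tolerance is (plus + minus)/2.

nominal=-0.370 wc=[-1.718,1.835] rss=0.738

Stack each dimension's contribution:
  +A: nom +17.500 → Σnom=17.500; wc +0.490/-0.140 → slack +0.490/-0.140; half-tol=0.315, Σhalf²=0.099225
  -B: nom -13.000 → Σnom=4.500; wc +0.020/-0.020 → slack +0.510/-0.160; half-tol=0.020, Σhalf²=0.099625
  +C: nom +2.800 → Σnom=7.300; wc +0.320/-0.320 → slack +0.830/-0.480; half-tol=0.320, Σhalf²=0.202025
  -D: nom -21.400 → Σnom=-14.100; wc +0.270/-0.110 → slack +1.100/-0.590; half-tol=0.190, Σhalf²=0.238125
  -E: nom -34.700 → Σnom=-48.800; wc +0.350/-0.190 → slack +1.450/-0.780; half-tol=0.270, Σhalf²=0.311025
  +F: nom +44.100 → Σnom=-4.700; wc +0.485/-0.350 → slack +1.935/-1.130; half-tol=0.417, Σhalf²=0.485331
  +G: nom +4.330 → Σnom=-0.370; wc +0.270/-0.218 → slack +2.205/-1.348; half-tol=0.244, Σhalf²=0.544867
Nominal = -0.370. Worst-case = [-0.370 - 1.348, -0.370 + 2.205] = [-1.718, 1.835]. RSS = √0.544867 = 0.738.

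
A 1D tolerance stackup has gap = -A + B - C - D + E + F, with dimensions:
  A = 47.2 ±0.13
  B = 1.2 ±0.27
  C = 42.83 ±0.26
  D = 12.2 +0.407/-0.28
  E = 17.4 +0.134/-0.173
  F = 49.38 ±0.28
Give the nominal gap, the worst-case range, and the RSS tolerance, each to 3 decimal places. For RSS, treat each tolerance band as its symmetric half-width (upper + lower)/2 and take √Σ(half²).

nominal=-34.250 wc=[-35.770,-32.896] rss=0.614

Stack each dimension's contribution:
  -A: nom -47.200 → Σnom=-47.200; wc +0.130/-0.130 → slack +0.130/-0.130; half-tol=0.130, Σhalf²=0.016900
  +B: nom +1.200 → Σnom=-46.000; wc +0.270/-0.270 → slack +0.400/-0.400; half-tol=0.270, Σhalf²=0.089800
  -C: nom -42.830 → Σnom=-88.830; wc +0.260/-0.260 → slack +0.660/-0.660; half-tol=0.260, Σhalf²=0.157400
  -D: nom -12.200 → Σnom=-101.030; wc +0.280/-0.407 → slack +0.940/-1.067; half-tol=0.344, Σhalf²=0.275392
  +E: nom +17.400 → Σnom=-83.630; wc +0.134/-0.173 → slack +1.074/-1.240; half-tol=0.153, Σhalf²=0.298955
  +F: nom +49.380 → Σnom=-34.250; wc +0.280/-0.280 → slack +1.354/-1.520; half-tol=0.280, Σhalf²=0.377355
Nominal = -34.250. Worst-case = [-34.250 - 1.520, -34.250 + 1.354] = [-35.770, -32.896]. RSS = √0.377355 = 0.614.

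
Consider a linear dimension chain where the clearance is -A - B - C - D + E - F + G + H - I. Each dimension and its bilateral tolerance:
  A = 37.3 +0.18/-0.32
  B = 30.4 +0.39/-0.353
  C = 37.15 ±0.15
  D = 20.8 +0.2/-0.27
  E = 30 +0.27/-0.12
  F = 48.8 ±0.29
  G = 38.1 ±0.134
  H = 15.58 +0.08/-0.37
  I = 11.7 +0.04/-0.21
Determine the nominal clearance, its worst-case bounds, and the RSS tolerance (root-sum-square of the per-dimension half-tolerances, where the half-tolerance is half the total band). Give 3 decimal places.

nominal=-102.470 wc=[-104.344,-100.393] rss=0.696

Stack each dimension's contribution:
  -A: nom -37.300 → Σnom=-37.300; wc +0.320/-0.180 → slack +0.320/-0.180; half-tol=0.250, Σhalf²=0.062500
  -B: nom -30.400 → Σnom=-67.700; wc +0.353/-0.390 → slack +0.673/-0.570; half-tol=0.371, Σhalf²=0.200512
  -C: nom -37.150 → Σnom=-104.850; wc +0.150/-0.150 → slack +0.823/-0.720; half-tol=0.150, Σhalf²=0.223012
  -D: nom -20.800 → Σnom=-125.650; wc +0.270/-0.200 → slack +1.093/-0.920; half-tol=0.235, Σhalf²=0.278237
  +E: nom +30.000 → Σnom=-95.650; wc +0.270/-0.120 → slack +1.363/-1.040; half-tol=0.195, Σhalf²=0.316262
  -F: nom -48.800 → Σnom=-144.450; wc +0.290/-0.290 → slack +1.653/-1.330; half-tol=0.290, Σhalf²=0.400362
  +G: nom +38.100 → Σnom=-106.350; wc +0.134/-0.134 → slack +1.787/-1.464; half-tol=0.134, Σhalf²=0.418318
  +H: nom +15.580 → Σnom=-90.770; wc +0.080/-0.370 → slack +1.867/-1.834; half-tol=0.225, Σhalf²=0.468943
  -I: nom -11.700 → Σnom=-102.470; wc +0.210/-0.040 → slack +2.077/-1.874; half-tol=0.125, Σhalf²=0.484568
Nominal = -102.470. Worst-case = [-102.470 - 1.874, -102.470 + 2.077] = [-104.344, -100.393]. RSS = √0.484568 = 0.696.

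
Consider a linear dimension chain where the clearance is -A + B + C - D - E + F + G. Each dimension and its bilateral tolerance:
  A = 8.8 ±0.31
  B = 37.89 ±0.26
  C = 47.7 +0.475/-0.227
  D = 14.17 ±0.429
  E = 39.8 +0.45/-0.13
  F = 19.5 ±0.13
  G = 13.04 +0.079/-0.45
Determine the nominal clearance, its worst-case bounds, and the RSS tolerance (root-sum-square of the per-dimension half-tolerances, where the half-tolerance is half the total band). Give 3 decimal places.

Stack each dimension's contribution:
  -A: nom -8.800 → Σnom=-8.800; wc +0.310/-0.310 → slack +0.310/-0.310; half-tol=0.310, Σhalf²=0.096100
  +B: nom +37.890 → Σnom=29.090; wc +0.260/-0.260 → slack +0.570/-0.570; half-tol=0.260, Σhalf²=0.163700
  +C: nom +47.700 → Σnom=76.790; wc +0.475/-0.227 → slack +1.045/-0.797; half-tol=0.351, Σhalf²=0.286901
  -D: nom -14.170 → Σnom=62.620; wc +0.429/-0.429 → slack +1.474/-1.226; half-tol=0.429, Σhalf²=0.470942
  -E: nom -39.800 → Σnom=22.820; wc +0.130/-0.450 → slack +1.604/-1.676; half-tol=0.290, Σhalf²=0.555042
  +F: nom +19.500 → Σnom=42.320; wc +0.130/-0.130 → slack +1.734/-1.806; half-tol=0.130, Σhalf²=0.571942
  +G: nom +13.040 → Σnom=55.360; wc +0.079/-0.450 → slack +1.813/-2.256; half-tol=0.265, Σhalf²=0.641902
Nominal = 55.360. Worst-case = [55.360 - 2.256, 55.360 + 1.813] = [53.104, 57.173]. RSS = √0.641902 = 0.801.

nominal=55.360 wc=[53.104,57.173] rss=0.801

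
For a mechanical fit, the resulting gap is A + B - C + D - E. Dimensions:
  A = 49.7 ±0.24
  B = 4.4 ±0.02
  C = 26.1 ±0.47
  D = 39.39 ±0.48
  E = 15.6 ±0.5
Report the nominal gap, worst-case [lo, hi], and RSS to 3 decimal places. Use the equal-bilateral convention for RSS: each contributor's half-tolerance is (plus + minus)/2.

Stack each dimension's contribution:
  +A: nom +49.700 → Σnom=49.700; wc +0.240/-0.240 → slack +0.240/-0.240; half-tol=0.240, Σhalf²=0.057600
  +B: nom +4.400 → Σnom=54.100; wc +0.020/-0.020 → slack +0.260/-0.260; half-tol=0.020, Σhalf²=0.058000
  -C: nom -26.100 → Σnom=28.000; wc +0.470/-0.470 → slack +0.730/-0.730; half-tol=0.470, Σhalf²=0.278900
  +D: nom +39.390 → Σnom=67.390; wc +0.480/-0.480 → slack +1.210/-1.210; half-tol=0.480, Σhalf²=0.509300
  -E: nom -15.600 → Σnom=51.790; wc +0.500/-0.500 → slack +1.710/-1.710; half-tol=0.500, Σhalf²=0.759300
Nominal = 51.790. Worst-case = [51.790 - 1.710, 51.790 + 1.710] = [50.080, 53.500]. RSS = √0.759300 = 0.871.

nominal=51.790 wc=[50.080,53.500] rss=0.871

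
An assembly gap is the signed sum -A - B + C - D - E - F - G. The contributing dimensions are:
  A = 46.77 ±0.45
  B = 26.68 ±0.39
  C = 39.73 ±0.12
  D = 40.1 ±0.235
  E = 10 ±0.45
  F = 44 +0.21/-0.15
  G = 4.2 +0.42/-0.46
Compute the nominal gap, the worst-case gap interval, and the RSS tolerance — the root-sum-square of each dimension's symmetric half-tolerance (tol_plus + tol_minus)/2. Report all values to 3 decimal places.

Stack each dimension's contribution:
  -A: nom -46.770 → Σnom=-46.770; wc +0.450/-0.450 → slack +0.450/-0.450; half-tol=0.450, Σhalf²=0.202500
  -B: nom -26.680 → Σnom=-73.450; wc +0.390/-0.390 → slack +0.840/-0.840; half-tol=0.390, Σhalf²=0.354600
  +C: nom +39.730 → Σnom=-33.720; wc +0.120/-0.120 → slack +0.960/-0.960; half-tol=0.120, Σhalf²=0.369000
  -D: nom -40.100 → Σnom=-73.820; wc +0.235/-0.235 → slack +1.195/-1.195; half-tol=0.235, Σhalf²=0.424225
  -E: nom -10.000 → Σnom=-83.820; wc +0.450/-0.450 → slack +1.645/-1.645; half-tol=0.450, Σhalf²=0.626725
  -F: nom -44.000 → Σnom=-127.820; wc +0.150/-0.210 → slack +1.795/-1.855; half-tol=0.180, Σhalf²=0.659125
  -G: nom -4.200 → Σnom=-132.020; wc +0.460/-0.420 → slack +2.255/-2.275; half-tol=0.440, Σhalf²=0.852725
Nominal = -132.020. Worst-case = [-132.020 - 2.275, -132.020 + 2.255] = [-134.295, -129.765]. RSS = √0.852725 = 0.923.

nominal=-132.020 wc=[-134.295,-129.765] rss=0.923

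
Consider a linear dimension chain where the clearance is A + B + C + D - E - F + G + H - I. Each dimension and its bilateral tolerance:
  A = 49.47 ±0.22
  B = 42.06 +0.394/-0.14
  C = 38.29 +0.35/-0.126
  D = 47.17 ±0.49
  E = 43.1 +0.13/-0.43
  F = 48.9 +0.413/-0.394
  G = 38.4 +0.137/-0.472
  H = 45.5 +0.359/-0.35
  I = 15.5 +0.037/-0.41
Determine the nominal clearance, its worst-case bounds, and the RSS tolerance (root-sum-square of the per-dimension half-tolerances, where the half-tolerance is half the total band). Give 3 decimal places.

Stack each dimension's contribution:
  +A: nom +49.470 → Σnom=49.470; wc +0.220/-0.220 → slack +0.220/-0.220; half-tol=0.220, Σhalf²=0.048400
  +B: nom +42.060 → Σnom=91.530; wc +0.394/-0.140 → slack +0.614/-0.360; half-tol=0.267, Σhalf²=0.119689
  +C: nom +38.290 → Σnom=129.820; wc +0.350/-0.126 → slack +0.964/-0.486; half-tol=0.238, Σhalf²=0.176333
  +D: nom +47.170 → Σnom=176.990; wc +0.490/-0.490 → slack +1.454/-0.976; half-tol=0.490, Σhalf²=0.416433
  -E: nom -43.100 → Σnom=133.890; wc +0.430/-0.130 → slack +1.884/-1.106; half-tol=0.280, Σhalf²=0.494833
  -F: nom -48.900 → Σnom=84.990; wc +0.394/-0.413 → slack +2.278/-1.519; half-tol=0.403, Σhalf²=0.657645
  +G: nom +38.400 → Σnom=123.390; wc +0.137/-0.472 → slack +2.415/-1.991; half-tol=0.304, Σhalf²=0.750365
  +H: nom +45.500 → Σnom=168.890; wc +0.359/-0.350 → slack +2.774/-2.341; half-tol=0.354, Σhalf²=0.876036
  -I: nom -15.500 → Σnom=153.390; wc +0.410/-0.037 → slack +3.184/-2.378; half-tol=0.223, Σhalf²=0.925988
Nominal = 153.390. Worst-case = [153.390 - 2.378, 153.390 + 3.184] = [151.012, 156.574]. RSS = √0.925988 = 0.962.

nominal=153.390 wc=[151.012,156.574] rss=0.962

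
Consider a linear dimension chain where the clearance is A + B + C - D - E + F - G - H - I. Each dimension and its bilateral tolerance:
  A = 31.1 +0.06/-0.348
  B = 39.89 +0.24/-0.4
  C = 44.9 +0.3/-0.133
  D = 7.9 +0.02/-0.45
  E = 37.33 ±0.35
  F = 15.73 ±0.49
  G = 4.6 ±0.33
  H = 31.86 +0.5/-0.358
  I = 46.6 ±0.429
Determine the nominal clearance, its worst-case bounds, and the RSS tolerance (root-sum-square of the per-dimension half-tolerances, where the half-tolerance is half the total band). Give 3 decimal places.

Stack each dimension's contribution:
  +A: nom +31.100 → Σnom=31.100; wc +0.060/-0.348 → slack +0.060/-0.348; half-tol=0.204, Σhalf²=0.041616
  +B: nom +39.890 → Σnom=70.990; wc +0.240/-0.400 → slack +0.300/-0.748; half-tol=0.320, Σhalf²=0.144016
  +C: nom +44.900 → Σnom=115.890; wc +0.300/-0.133 → slack +0.600/-0.881; half-tol=0.216, Σhalf²=0.190888
  -D: nom -7.900 → Σnom=107.990; wc +0.450/-0.020 → slack +1.050/-0.901; half-tol=0.235, Σhalf²=0.246113
  -E: nom -37.330 → Σnom=70.660; wc +0.350/-0.350 → slack +1.400/-1.251; half-tol=0.350, Σhalf²=0.368613
  +F: nom +15.730 → Σnom=86.390; wc +0.490/-0.490 → slack +1.890/-1.741; half-tol=0.490, Σhalf²=0.608713
  -G: nom -4.600 → Σnom=81.790; wc +0.330/-0.330 → slack +2.220/-2.071; half-tol=0.330, Σhalf²=0.717613
  -H: nom -31.860 → Σnom=49.930; wc +0.358/-0.500 → slack +2.578/-2.571; half-tol=0.429, Σhalf²=0.901654
  -I: nom -46.600 → Σnom=3.330; wc +0.429/-0.429 → slack +3.007/-3.000; half-tol=0.429, Σhalf²=1.085695
Nominal = 3.330. Worst-case = [3.330 - 3.000, 3.330 + 3.007] = [0.330, 6.337]. RSS = √1.085695 = 1.042.

nominal=3.330 wc=[0.330,6.337] rss=1.042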